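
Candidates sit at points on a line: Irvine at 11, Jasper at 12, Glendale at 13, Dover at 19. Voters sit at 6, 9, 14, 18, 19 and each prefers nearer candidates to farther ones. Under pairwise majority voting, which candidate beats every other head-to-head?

With single-peaked preferences on a line, the Condorcet winner is the candidate closest to the median voter.
The median voter (position 14) is closest to Glendale at 13.
Check: Glendale vs Irvine — voters closer to Glendale: 3 of 5.

Glendale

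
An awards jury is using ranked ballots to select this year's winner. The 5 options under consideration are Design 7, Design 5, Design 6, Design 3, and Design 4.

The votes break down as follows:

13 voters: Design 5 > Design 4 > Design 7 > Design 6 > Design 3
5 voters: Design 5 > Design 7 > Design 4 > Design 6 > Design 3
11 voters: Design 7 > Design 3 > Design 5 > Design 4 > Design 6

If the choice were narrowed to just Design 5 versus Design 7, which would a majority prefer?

Design 5

Ballots ranking Design 5 above Design 7: 13+5 = 18.
Ballots ranking Design 7 above Design 5: 11.
Design 5 wins the head-to-head, 18–11.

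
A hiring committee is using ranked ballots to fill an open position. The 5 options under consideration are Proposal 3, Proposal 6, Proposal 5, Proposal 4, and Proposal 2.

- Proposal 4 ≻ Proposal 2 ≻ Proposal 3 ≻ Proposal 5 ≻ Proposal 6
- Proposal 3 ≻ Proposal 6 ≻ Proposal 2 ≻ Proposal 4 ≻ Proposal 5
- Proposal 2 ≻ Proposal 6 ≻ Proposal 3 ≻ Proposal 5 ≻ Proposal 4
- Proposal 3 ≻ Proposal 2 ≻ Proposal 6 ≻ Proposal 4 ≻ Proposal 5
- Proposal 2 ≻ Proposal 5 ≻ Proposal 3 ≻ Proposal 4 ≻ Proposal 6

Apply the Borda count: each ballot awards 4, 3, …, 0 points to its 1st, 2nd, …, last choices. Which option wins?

Proposal 2

Borda scores:
  Proposal 3: 2 + 4 + 2 + 4 + 2 = 14
  Proposal 6: 0 + 3 + 3 + 2 + 0 = 8
  Proposal 5: 1 + 0 + 1 + 0 + 3 = 5
  Proposal 4: 4 + 1 + 0 + 1 + 1 = 7
  Proposal 2: 3 + 2 + 4 + 3 + 4 = 16
Proposal 2 has the highest total.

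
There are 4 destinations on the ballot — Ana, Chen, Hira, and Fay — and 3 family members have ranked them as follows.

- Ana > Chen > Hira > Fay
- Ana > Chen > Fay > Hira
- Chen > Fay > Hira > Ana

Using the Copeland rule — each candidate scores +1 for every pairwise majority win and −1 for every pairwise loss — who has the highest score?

Ana

Pairwise results:
  Ana vs Chen: Ana wins 2–1.
  Ana vs Hira: Ana wins 2–1.
  Ana vs Fay: Ana wins 2–1.
  Chen vs Hira: Chen wins 3–0.
  Chen vs Fay: Chen wins 3–0.
  Hira vs Fay: Fay wins 2–1.
Copeland scores (wins − losses):
  Ana: 3 − 0 = 3
  Chen: 2 − 1 = 1
  Hira: 0 − 3 = -3
  Fay: 1 − 2 = -1
Ana has the best Copeland score.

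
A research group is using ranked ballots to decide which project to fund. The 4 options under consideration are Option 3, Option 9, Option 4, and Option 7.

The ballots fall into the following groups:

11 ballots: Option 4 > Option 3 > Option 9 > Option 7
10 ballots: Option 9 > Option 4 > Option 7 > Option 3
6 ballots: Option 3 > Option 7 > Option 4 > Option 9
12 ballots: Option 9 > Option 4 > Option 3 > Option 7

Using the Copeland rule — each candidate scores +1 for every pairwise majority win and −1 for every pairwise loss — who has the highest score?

Option 9

Pairwise results:
  Option 3 vs Option 9: Option 9 wins 22–17.
  Option 3 vs Option 4: Option 4 wins 33–6.
  Option 3 vs Option 7: Option 3 wins 29–10.
  Option 9 vs Option 4: Option 9 wins 22–17.
  Option 9 vs Option 7: Option 9 wins 33–6.
  Option 4 vs Option 7: Option 4 wins 33–6.
Copeland scores (wins − losses):
  Option 3: 1 − 2 = -1
  Option 9: 3 − 0 = 3
  Option 4: 2 − 1 = 1
  Option 7: 0 − 3 = -3
Option 9 has the best Copeland score.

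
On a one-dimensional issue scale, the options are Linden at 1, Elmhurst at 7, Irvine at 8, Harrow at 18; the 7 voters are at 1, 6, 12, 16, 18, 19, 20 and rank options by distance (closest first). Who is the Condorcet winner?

Harrow

With single-peaked preferences on a line, the Condorcet winner is the candidate closest to the median voter.
The median voter (position 16) is closest to Harrow at 18.
Check: Harrow vs Linden — voters closer to Harrow: 5 of 7.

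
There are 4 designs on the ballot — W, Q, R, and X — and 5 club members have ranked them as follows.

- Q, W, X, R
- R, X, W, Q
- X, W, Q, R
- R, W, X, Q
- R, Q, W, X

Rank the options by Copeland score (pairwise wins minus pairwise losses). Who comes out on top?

R

Pairwise results:
  W vs Q: W wins 3–2.
  W vs R: R wins 3–2.
  W vs X: W wins 3–2.
  Q vs R: R wins 3–2.
  Q vs X: X wins 3–2.
  R vs X: R wins 3–2.
Copeland scores (wins − losses):
  W: 2 − 1 = 1
  Q: 0 − 3 = -3
  R: 3 − 0 = 3
  X: 1 − 2 = -1
R has the best Copeland score.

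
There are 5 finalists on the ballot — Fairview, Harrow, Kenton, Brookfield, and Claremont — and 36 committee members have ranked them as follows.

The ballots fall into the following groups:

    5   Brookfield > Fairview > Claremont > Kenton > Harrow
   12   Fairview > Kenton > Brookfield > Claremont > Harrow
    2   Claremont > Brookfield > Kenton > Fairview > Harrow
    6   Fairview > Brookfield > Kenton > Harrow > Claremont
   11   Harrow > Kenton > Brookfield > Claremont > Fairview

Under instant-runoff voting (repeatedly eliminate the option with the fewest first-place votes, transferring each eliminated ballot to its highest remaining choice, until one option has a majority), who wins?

Round 1: Fairview 18, Harrow 11, Brookfield 5, Claremont 2, Kenton 0. Kenton has the fewest and is eliminated.
Round 2: Fairview 18, Harrow 11, Brookfield 5, Claremont 2. Claremont has the fewest and is eliminated.
Round 3: Fairview 18, Harrow 11, Brookfield 7. Brookfield has the fewest and is eliminated.
Round 4: Fairview 25, Harrow 11. Fairview has a majority.

Fairview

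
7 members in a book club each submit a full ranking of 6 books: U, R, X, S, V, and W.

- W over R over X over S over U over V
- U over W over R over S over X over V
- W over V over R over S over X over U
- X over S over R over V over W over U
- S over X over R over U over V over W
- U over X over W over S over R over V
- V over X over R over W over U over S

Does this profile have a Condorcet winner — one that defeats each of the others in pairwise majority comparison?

Head-to-head results (7 voters total):
U vs R: R wins 5–2.
U vs X: X wins 5–2.
U vs S: S wins 4–3.
U vs V: U wins 4–3.
U vs W: W wins 4–3.
R vs X: X wins 4–3.
R vs S: R wins 4–3.
R vs V: R wins 5–2.
R vs W: W wins 4–3.
X vs S: X wins 4–3.
X vs V: X wins 5–2.
X vs W: X wins 4–3.
S vs V: S wins 5–2.
S vs W: W wins 5–2.
V vs W: W wins 4–3.
X beats each rival — U (5–2), R (4–3), S (4–3), V (5–2), W (4–3) — so X is the Condorcet winner.

Yes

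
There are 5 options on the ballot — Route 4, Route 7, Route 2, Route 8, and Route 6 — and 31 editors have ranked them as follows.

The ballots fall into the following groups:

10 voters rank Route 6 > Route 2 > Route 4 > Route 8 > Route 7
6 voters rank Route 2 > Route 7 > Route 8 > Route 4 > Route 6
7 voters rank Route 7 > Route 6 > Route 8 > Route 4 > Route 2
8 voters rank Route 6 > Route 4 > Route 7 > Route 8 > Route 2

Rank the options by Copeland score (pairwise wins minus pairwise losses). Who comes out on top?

Pairwise results:
  Route 4 vs Route 7: Route 4 wins 18–13.
  Route 4 vs Route 2: Route 2 wins 16–15.
  Route 4 vs Route 8: Route 4 wins 18–13.
  Route 4 vs Route 6: Route 6 wins 25–6.
  Route 7 vs Route 2: Route 2 wins 16–15.
  Route 7 vs Route 8: Route 7 wins 21–10.
  Route 7 vs Route 6: Route 6 wins 18–13.
  Route 2 vs Route 8: Route 2 wins 16–15.
  Route 2 vs Route 6: Route 6 wins 25–6.
  Route 8 vs Route 6: Route 6 wins 25–6.
Copeland scores (wins − losses):
  Route 4: 2 − 2 = 0
  Route 7: 1 − 3 = -2
  Route 2: 3 − 1 = 2
  Route 8: 0 − 4 = -4
  Route 6: 4 − 0 = 4
Route 6 has the best Copeland score.

Route 6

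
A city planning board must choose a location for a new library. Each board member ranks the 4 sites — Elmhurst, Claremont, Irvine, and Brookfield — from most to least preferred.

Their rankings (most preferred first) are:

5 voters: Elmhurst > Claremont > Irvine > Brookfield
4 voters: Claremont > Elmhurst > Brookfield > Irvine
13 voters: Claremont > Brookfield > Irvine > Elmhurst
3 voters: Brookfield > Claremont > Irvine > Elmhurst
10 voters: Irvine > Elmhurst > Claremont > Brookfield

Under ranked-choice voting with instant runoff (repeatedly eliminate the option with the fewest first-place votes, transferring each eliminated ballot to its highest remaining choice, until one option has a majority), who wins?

Claremont

Round 1: Claremont 17, Irvine 10, Elmhurst 5, Brookfield 3. Brookfield has the fewest and is eliminated.
Round 2: Claremont 20, Irvine 10, Elmhurst 5. Claremont has a majority.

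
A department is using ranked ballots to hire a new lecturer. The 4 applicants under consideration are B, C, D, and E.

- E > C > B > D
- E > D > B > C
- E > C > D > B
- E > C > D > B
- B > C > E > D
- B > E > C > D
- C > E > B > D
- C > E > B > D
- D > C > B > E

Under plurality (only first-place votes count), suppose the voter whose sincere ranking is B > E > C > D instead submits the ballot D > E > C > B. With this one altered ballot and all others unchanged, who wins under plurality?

E

First-place totals with the altered ballot: B 1, C 2, D 2, E 4.
The winner is unchanged: still E.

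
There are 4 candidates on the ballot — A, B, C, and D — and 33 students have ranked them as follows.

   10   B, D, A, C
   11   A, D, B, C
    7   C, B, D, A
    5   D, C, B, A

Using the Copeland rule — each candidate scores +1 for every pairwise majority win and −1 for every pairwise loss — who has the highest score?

B

Pairwise results:
  A vs B: B wins 22–11.
  A vs C: A wins 21–12.
  A vs D: D wins 22–11.
  B vs C: B wins 21–12.
  B vs D: B wins 17–16.
  C vs D: D wins 26–7.
Copeland scores (wins − losses):
  A: 1 − 2 = -1
  B: 3 − 0 = 3
  C: 0 − 3 = -3
  D: 2 − 1 = 1
B has the best Copeland score.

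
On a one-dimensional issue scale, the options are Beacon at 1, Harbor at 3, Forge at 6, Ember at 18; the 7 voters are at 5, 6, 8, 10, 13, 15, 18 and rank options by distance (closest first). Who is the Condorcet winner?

Forge

With single-peaked preferences on a line, the Condorcet winner is the candidate closest to the median voter.
The median voter (position 10) is closest to Forge at 6.
Check: Forge vs Beacon — voters closer to Forge: 7 of 7.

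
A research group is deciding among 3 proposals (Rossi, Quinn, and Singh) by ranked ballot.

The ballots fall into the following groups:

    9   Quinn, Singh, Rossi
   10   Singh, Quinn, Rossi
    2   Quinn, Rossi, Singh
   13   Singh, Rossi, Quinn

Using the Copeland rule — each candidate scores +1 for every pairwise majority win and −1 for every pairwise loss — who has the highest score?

Pairwise results:
  Rossi vs Quinn: Quinn wins 21–13.
  Rossi vs Singh: Singh wins 32–2.
  Quinn vs Singh: Singh wins 23–11.
Copeland scores (wins − losses):
  Rossi: 0 − 2 = -2
  Quinn: 1 − 1 = 0
  Singh: 2 − 0 = 2
Singh has the best Copeland score.

Singh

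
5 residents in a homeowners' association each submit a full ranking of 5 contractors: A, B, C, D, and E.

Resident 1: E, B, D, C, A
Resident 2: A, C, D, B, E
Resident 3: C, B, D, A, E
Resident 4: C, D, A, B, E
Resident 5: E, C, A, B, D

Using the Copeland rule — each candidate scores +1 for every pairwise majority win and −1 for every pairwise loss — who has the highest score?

Pairwise results:
  A vs B: A wins 3–2.
  A vs C: C wins 4–1.
  A vs D: D wins 3–2.
  A vs E: A wins 3–2.
  B vs C: C wins 4–1.
  B vs D: B wins 3–2.
  B vs E: B wins 3–2.
  C vs D: C wins 4–1.
  C vs E: C wins 3–2.
  D vs E: D wins 3–2.
Copeland scores (wins − losses):
  A: 2 − 2 = 0
  B: 2 − 2 = 0
  C: 4 − 0 = 4
  D: 2 − 2 = 0
  E: 0 − 4 = -4
C has the best Copeland score.

C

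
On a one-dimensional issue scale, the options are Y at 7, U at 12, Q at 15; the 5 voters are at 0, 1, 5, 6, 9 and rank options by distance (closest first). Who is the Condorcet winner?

With single-peaked preferences on a line, the Condorcet winner is the candidate closest to the median voter.
The median voter (position 5) is closest to Y at 7.
Check: Y vs U — voters closer to Y: 5 of 5.

Y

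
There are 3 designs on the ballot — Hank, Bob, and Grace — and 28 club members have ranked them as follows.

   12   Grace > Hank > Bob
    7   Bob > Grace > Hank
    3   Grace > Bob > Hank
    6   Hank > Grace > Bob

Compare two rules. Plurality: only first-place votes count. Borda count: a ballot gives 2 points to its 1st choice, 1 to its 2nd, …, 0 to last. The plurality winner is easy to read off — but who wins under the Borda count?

Plurality first-place counts: Hank 6, Bob 7, Grace 15 → Grace.
Borda totals: Hank 24, Bob 17, Grace 43 → Grace.

Grace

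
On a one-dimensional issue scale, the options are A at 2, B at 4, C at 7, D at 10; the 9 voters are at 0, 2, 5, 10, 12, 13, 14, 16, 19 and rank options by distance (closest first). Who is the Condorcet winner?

D

With single-peaked preferences on a line, the Condorcet winner is the candidate closest to the median voter.
The median voter (position 12) is closest to D at 10.
Check: D vs A — voters closer to D: 6 of 9.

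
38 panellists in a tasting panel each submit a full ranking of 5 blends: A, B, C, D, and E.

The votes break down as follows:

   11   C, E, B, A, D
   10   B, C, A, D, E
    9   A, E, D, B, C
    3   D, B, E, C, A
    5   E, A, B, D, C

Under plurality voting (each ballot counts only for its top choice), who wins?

C

First-place vote totals:
  A: 9
  B: 10
  C: 11
  D: 3
  E: 5
C has the most first-place votes.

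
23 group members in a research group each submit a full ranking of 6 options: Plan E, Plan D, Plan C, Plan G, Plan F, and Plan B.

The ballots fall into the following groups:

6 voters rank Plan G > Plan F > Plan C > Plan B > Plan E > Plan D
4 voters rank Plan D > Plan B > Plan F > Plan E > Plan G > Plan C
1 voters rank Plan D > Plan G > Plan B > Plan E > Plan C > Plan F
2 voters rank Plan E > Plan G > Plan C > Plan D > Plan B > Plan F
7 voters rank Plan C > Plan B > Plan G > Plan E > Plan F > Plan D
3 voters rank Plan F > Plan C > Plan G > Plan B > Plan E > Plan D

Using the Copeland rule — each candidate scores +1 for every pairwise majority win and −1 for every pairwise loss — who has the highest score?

Plan G

Pairwise results:
  Plan E vs Plan D: Plan E wins 18–5.
  Plan E vs Plan C: Plan C wins 16–7.
  Plan E vs Plan G: Plan G wins 17–6.
  Plan E vs Plan F: Plan F wins 13–10.
  Plan E vs Plan B: Plan B wins 21–2.
  Plan D vs Plan C: Plan C wins 18–5.
  Plan D vs Plan G: Plan G wins 18–5.
  Plan D vs Plan F: Plan F wins 16–7.
  Plan D vs Plan B: Plan B wins 16–7.
  Plan C vs Plan G: Plan G wins 13–10.
  Plan C vs Plan F: Plan F wins 13–10.
  Plan C vs Plan B: Plan C wins 18–5.
  Plan G vs Plan F: Plan G wins 16–7.
  Plan G vs Plan B: Plan G wins 12–11.
  Plan F vs Plan B: Plan B wins 14–9.
Copeland scores (wins − losses):
  Plan E: 1 − 4 = -3
  Plan D: 0 − 5 = -5
  Plan C: 3 − 2 = 1
  Plan G: 5 − 0 = 5
  Plan F: 3 − 2 = 1
  Plan B: 3 − 2 = 1
Plan G has the best Copeland score.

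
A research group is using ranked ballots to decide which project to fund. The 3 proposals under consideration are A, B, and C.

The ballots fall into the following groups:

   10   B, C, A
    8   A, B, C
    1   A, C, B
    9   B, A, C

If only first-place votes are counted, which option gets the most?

First-place vote totals:
  A: 9
  B: 19
  C: 0
B has the most first-place votes.

B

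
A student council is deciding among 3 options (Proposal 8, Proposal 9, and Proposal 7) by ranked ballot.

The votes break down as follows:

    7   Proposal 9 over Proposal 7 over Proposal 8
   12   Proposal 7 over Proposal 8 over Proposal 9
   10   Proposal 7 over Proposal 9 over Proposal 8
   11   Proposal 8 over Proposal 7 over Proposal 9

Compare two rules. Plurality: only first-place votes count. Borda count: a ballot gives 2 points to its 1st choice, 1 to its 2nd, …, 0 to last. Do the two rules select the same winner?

Plurality first-place counts: Proposal 8 11, Proposal 9 7, Proposal 7 22 → Proposal 7.
Borda totals: Proposal 8 34, Proposal 9 24, Proposal 7 62 → Proposal 7.
The two rules agree on Proposal 7.

Yes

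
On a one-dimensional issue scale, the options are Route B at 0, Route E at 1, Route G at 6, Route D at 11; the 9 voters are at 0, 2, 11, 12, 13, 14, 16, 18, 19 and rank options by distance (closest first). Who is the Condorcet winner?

With single-peaked preferences on a line, the Condorcet winner is the candidate closest to the median voter.
The median voter (position 13) is closest to Route D at 11.
Check: Route D vs Route B — voters closer to Route D: 7 of 9.

Route D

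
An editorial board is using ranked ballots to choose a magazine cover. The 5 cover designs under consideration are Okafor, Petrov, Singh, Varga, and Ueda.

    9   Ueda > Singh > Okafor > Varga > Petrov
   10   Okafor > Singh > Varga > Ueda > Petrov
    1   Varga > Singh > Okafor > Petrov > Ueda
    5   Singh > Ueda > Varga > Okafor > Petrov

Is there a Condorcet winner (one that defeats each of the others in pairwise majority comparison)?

Yes

Head-to-head results (25 voters total):
Okafor vs Petrov: Okafor wins 25–0.
Okafor vs Singh: Singh wins 15–10.
Okafor vs Varga: Okafor wins 19–6.
Okafor vs Ueda: Ueda wins 14–11.
Petrov vs Singh: Singh wins 25–0.
Petrov vs Varga: Varga wins 25–0.
Petrov vs Ueda: Ueda wins 24–1.
Singh vs Varga: Singh wins 24–1.
Singh vs Ueda: Singh wins 16–9.
Varga vs Ueda: Ueda wins 14–11.
Singh beats each rival — Okafor (15–10), Petrov (25–0), Varga (24–1), Ueda (16–9) — so Singh is the Condorcet winner.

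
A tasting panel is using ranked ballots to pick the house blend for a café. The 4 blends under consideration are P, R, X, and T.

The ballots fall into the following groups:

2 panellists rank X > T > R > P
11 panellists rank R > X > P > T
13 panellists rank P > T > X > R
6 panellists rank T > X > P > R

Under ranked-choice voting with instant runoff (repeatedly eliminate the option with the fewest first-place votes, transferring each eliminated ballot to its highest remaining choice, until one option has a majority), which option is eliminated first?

X

Round 1: P 13, R 11, T 6, X 2. X has the fewest and is eliminated.
Round 2: P 13, R 11, T 8. T has the fewest and is eliminated.
Round 3: P 19, R 13. P has a majority.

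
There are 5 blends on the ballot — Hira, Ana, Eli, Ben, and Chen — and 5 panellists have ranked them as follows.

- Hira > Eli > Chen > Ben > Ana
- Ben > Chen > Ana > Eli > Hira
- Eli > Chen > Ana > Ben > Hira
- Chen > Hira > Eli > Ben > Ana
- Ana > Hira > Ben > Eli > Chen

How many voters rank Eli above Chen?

3

Ballots ranking Eli above Chen: 3.
Ballots ranking Chen above Eli: 2.
So 3 of 5 voters prefer Eli to Chen.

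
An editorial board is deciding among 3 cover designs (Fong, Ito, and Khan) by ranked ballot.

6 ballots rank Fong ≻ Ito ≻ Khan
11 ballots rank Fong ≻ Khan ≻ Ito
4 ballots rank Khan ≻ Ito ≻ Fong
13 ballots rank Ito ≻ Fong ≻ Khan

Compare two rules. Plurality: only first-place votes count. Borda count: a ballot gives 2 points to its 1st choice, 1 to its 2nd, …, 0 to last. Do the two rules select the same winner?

Plurality first-place counts: Fong 17, Ito 13, Khan 4 → Fong.
Borda totals: Fong 47, Ito 36, Khan 19 → Fong.
The two rules agree on Fong.

Yes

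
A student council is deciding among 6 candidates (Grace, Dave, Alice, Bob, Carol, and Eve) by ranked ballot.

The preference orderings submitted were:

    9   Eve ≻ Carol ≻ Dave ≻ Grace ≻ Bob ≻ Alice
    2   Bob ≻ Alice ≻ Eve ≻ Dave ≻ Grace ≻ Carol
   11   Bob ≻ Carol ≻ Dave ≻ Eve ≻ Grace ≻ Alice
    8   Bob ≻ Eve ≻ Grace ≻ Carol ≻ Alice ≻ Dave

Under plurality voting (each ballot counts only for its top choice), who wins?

First-place vote totals:
  Grace: 0
  Dave: 0
  Alice: 0
  Bob: 21
  Carol: 0
  Eve: 9
Bob has the most first-place votes.

Bob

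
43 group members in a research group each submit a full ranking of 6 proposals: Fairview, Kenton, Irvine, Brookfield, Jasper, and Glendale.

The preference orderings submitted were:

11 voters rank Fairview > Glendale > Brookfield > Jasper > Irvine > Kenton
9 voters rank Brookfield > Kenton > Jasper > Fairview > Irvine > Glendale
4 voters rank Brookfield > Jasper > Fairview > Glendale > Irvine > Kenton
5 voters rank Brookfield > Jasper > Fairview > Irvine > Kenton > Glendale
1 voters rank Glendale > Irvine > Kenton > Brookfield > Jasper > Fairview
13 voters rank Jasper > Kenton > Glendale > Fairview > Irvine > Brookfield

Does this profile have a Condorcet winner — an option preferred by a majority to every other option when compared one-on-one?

No

Head-to-head results (43 voters total):
Fairview vs Kenton: Kenton wins 23–20.
Fairview vs Irvine: Fairview wins 42–1.
Fairview vs Brookfield: Fairview wins 24–19.
Fairview vs Jasper: Jasper wins 32–11.
Fairview vs Glendale: Fairview wins 29–14.
Kenton vs Irvine: Kenton wins 22–21.
Kenton vs Brookfield: Brookfield wins 29–14.
Kenton vs Jasper: Jasper wins 33–10.
Kenton vs Glendale: Kenton wins 27–16.
Irvine vs Brookfield: Brookfield wins 29–14.
Irvine vs Jasper: Jasper wins 42–1.
Irvine vs Glendale: Glendale wins 29–14.
Brookfield vs Jasper: Brookfield wins 30–13.
Brookfield vs Glendale: Glendale wins 25–18.
Jasper vs Glendale: Jasper wins 31–12.
No candidate beats all others: Fairview beats Brookfield beats Kenton beats Fairview, a majority cycle.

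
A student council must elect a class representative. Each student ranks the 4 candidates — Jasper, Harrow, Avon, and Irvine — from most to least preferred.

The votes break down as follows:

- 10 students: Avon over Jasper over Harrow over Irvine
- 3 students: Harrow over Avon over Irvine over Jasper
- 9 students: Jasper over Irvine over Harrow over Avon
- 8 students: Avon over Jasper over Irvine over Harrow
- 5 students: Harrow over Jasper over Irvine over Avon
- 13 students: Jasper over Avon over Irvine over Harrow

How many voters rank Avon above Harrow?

Ballots ranking Avon above Harrow: 10+8+13 = 31.
Ballots ranking Harrow above Avon: 3+9+5 = 17.
So 31 of 48 voters prefer Avon to Harrow.

31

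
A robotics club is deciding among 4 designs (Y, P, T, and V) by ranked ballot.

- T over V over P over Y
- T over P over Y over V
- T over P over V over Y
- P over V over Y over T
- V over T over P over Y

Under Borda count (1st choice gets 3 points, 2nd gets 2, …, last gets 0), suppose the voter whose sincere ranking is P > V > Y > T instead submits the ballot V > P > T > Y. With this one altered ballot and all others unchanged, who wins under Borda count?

T

Borda totals with the altered ballot: Y 1, P 8, T 12, V 9.
The winner is unchanged: still T.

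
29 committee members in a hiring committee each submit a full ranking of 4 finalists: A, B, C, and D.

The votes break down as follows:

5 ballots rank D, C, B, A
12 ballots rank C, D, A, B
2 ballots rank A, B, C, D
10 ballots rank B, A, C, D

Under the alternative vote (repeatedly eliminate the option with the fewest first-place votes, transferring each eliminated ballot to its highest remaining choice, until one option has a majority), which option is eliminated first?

Round 1: C 12, B 10, D 5, A 2. A has the fewest and is eliminated.
Round 2: B 12, C 12, D 5. D has the fewest and is eliminated.
Round 3: C 17, B 12. C has a majority.

A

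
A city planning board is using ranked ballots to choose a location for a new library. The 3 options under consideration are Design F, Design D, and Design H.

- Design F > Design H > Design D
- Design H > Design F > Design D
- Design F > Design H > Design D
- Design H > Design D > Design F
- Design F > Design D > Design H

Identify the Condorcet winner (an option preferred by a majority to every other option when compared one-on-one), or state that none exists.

Head-to-head results (5 voters total):
Design F vs Design D: Design F wins 4–1.
Design F vs Design H: Design F wins 3–2.
Design D vs Design H: Design H wins 4–1.
Design F beats each rival — Design D (4–1), Design H (3–2) — so Design F is the Condorcet winner.

Design F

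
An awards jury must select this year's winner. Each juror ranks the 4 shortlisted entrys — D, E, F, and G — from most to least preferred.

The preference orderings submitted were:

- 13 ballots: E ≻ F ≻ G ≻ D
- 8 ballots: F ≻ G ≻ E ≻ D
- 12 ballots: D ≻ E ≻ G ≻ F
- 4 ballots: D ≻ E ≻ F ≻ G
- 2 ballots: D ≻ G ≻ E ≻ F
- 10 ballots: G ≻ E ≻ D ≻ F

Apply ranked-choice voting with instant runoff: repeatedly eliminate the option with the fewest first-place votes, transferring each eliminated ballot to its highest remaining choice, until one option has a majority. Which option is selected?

G

Round 1: D 18, E 13, G 10, F 8. F has the fewest and is eliminated.
Round 2: D 18, G 18, E 13. E has the fewest and is eliminated.
Round 3: G 31, D 18. G has a majority.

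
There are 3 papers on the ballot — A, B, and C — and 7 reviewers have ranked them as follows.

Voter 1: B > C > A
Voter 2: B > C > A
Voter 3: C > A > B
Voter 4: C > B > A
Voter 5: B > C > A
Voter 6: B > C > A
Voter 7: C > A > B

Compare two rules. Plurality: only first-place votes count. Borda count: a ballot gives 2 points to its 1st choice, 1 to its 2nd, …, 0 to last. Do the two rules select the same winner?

No

Plurality first-place counts: A 0, B 4, C 3 → B.
Borda totals: A 2, B 9, C 10 → C.
The two rules disagree: plurality picks B, Borda picks C.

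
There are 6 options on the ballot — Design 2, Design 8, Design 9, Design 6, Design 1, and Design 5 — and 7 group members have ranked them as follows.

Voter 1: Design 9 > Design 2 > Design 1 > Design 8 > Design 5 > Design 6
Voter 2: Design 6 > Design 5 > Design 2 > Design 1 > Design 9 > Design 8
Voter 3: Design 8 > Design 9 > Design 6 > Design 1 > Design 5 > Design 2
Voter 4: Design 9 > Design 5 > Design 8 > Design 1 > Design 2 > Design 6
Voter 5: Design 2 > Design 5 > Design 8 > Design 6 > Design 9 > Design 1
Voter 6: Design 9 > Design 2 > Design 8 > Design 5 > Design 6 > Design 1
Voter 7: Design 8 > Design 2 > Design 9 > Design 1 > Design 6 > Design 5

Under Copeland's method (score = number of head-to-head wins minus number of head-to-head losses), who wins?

Pairwise results:
  Design 2 vs Design 8: Design 2 wins 4–3.
  Design 2 vs Design 9: Design 9 wins 4–3.
  Design 2 vs Design 6: Design 2 wins 5–2.
  Design 2 vs Design 1: Design 2 wins 5–2.
  Design 2 vs Design 5: Design 2 wins 4–3.
  Design 8 vs Design 9: Design 9 wins 4–3.
  Design 8 vs Design 6: Design 8 wins 6–1.
  Design 8 vs Design 1: Design 8 wins 5–2.
  Design 8 vs Design 5: Design 8 wins 4–3.
  Design 9 vs Design 6: Design 9 wins 5–2.
  Design 9 vs Design 1: Design 9 wins 6–1.
  Design 9 vs Design 5: Design 9 wins 5–2.
  Design 6 vs Design 1: Design 6 wins 4–3.
  Design 6 vs Design 5: Design 5 wins 4–3.
  Design 1 vs Design 5: Design 5 wins 4–3.
Copeland scores (wins − losses):
  Design 2: 4 − 1 = 3
  Design 8: 3 − 2 = 1
  Design 9: 5 − 0 = 5
  Design 6: 1 − 4 = -3
  Design 1: 0 − 5 = -5
  Design 5: 2 − 3 = -1
Design 9 has the best Copeland score.

Design 9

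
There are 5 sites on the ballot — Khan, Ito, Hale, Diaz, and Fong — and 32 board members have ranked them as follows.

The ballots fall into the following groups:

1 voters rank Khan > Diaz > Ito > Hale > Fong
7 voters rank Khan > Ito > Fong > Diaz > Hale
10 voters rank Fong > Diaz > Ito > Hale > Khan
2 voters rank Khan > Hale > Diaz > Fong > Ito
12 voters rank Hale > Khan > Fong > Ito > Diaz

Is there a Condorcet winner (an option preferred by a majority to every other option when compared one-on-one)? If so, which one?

Head-to-head results (32 voters total):
Khan vs Ito: Khan wins 22–10.
Khan vs Hale: Hale wins 22–10.
Khan vs Diaz: Khan wins 22–10.
Khan vs Fong: Khan wins 22–10.
Ito vs Hale: Ito wins 18–14.
Ito vs Diaz: Ito wins 19–13.
Ito vs Fong: Fong wins 24–8.
Hale vs Diaz: Diaz wins 18–14.
Hale vs Fong: Fong wins 17–15.
Diaz vs Fong: Fong wins 29–3.
No candidate beats all others: Khan beats Ito beats Hale beats Khan, a majority cycle.

None — there is no Condorcet winner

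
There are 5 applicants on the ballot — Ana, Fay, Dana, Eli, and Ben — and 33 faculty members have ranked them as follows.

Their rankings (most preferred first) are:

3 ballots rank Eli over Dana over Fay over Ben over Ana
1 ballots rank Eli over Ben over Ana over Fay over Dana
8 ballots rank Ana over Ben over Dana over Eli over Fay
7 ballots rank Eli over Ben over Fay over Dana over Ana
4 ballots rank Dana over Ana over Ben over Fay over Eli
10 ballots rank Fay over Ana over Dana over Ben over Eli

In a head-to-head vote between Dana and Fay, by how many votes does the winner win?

Ballots ranking Dana above Fay: 3+8+4 = 15.
Ballots ranking Fay above Dana: 1+7+10 = 18.
Fay wins 18–15, a margin of 3.

3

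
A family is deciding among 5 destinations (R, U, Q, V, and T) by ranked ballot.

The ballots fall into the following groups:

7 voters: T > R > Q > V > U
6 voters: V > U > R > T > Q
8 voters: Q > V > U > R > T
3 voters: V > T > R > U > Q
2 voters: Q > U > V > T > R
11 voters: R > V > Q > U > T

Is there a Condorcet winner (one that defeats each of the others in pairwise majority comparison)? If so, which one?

V

Head-to-head results (37 voters total):
R vs U: R wins 21–16.
R vs Q: R wins 27–10.
R vs V: V wins 19–18.
R vs T: R wins 25–12.
U vs Q: Q wins 28–9.
U vs V: V wins 35–2.
U vs T: U wins 27–10.
Q vs V: V wins 20–17.
Q vs T: Q wins 21–16.
V vs T: V wins 30–7.
V beats each rival — R (19–18), U (35–2), Q (20–17), T (30–7) — so V is the Condorcet winner.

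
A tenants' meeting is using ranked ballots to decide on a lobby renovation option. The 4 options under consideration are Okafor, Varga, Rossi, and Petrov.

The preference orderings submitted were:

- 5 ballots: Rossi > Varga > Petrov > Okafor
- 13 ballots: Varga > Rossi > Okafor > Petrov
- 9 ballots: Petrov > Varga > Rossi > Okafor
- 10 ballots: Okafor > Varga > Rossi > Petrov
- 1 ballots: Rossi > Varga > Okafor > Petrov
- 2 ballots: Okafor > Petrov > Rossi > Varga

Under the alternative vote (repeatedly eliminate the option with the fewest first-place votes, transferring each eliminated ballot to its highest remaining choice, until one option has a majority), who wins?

Varga

Round 1: Varga 13, Okafor 12, Petrov 9, Rossi 6. Rossi has the fewest and is eliminated.
Round 2: Varga 19, Okafor 12, Petrov 9. Petrov has the fewest and is eliminated.
Round 3: Varga 28, Okafor 12. Varga has a majority.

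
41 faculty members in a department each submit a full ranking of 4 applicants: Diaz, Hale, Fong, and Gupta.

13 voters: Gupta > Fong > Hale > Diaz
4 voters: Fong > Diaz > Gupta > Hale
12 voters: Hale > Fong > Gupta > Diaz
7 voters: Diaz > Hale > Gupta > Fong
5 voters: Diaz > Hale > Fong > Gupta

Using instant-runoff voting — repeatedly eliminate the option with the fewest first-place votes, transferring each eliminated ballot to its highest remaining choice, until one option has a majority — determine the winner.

Gupta

Round 1: Gupta 13, Diaz 12, Hale 12, Fong 4. Fong has the fewest and is eliminated.
Round 2: Diaz 16, Gupta 13, Hale 12. Hale has the fewest and is eliminated.
Round 3: Gupta 25, Diaz 16. Gupta has a majority.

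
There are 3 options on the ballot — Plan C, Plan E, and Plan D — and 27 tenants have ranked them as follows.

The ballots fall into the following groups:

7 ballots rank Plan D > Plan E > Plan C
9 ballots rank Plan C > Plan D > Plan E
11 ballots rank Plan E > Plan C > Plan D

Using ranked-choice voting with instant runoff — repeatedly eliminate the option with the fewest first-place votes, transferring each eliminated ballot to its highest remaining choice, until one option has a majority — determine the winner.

Round 1: Plan E 11, Plan C 9, Plan D 7. Plan D has the fewest and is eliminated.
Round 2: Plan E 18, Plan C 9. Plan E has a majority.

Plan E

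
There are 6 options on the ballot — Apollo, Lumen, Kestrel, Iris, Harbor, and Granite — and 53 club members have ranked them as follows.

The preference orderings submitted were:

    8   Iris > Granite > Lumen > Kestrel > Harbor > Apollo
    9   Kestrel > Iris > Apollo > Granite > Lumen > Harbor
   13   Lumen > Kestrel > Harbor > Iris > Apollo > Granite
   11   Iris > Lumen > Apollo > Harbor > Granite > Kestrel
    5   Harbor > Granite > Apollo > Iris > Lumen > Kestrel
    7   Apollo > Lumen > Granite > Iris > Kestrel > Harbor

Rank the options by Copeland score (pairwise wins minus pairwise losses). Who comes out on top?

Pairwise results:
  Apollo vs Lumen: Lumen wins 32–21.
  Apollo vs Kestrel: Kestrel wins 30–23.
  Apollo vs Iris: Iris wins 41–12.
  Apollo vs Harbor: Apollo wins 27–26.
  Apollo vs Granite: Apollo wins 40–13.
  Lumen vs Kestrel: Lumen wins 44–9.
  Lumen vs Iris: Iris wins 33–20.
  Lumen vs Harbor: Lumen wins 48–5.
  Lumen vs Granite: Lumen wins 31–22.
  Kestrel vs Iris: Iris wins 31–22.
  Kestrel vs Harbor: Kestrel wins 37–16.
  Kestrel vs Granite: Granite wins 31–22.
  Iris vs Harbor: Iris wins 35–18.
  Iris vs Granite: Iris wins 41–12.
  Harbor vs Granite: Harbor wins 29–24.
Copeland scores (wins − losses):
  Apollo: 2 − 3 = -1
  Lumen: 4 − 1 = 3
  Kestrel: 2 − 3 = -1
  Iris: 5 − 0 = 5
  Harbor: 1 − 4 = -3
  Granite: 1 − 4 = -3
Iris has the best Copeland score.

Iris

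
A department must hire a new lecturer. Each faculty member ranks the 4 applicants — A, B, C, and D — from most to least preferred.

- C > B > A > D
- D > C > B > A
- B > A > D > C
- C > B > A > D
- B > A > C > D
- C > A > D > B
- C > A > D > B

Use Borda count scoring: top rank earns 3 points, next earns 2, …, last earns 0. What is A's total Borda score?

Borda scores:
  A: 1 + 0 + 2 + 1 + 2 + 2 + 2 = 10
  B: 2 + 1 + 3 + 2 + 3 + 0 + 0 = 11
  C: 3 + 2 + 0 + 3 + 1 + 3 + 3 = 15
  D: 0 + 3 + 1 + 0 + 0 + 1 + 1 = 6

10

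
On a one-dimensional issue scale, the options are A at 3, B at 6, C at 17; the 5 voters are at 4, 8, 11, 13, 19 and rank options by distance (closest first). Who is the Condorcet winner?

With single-peaked preferences on a line, the Condorcet winner is the candidate closest to the median voter.
The median voter (position 11) is closest to B at 6.
Check: B vs C — voters closer to B: 3 of 5.

B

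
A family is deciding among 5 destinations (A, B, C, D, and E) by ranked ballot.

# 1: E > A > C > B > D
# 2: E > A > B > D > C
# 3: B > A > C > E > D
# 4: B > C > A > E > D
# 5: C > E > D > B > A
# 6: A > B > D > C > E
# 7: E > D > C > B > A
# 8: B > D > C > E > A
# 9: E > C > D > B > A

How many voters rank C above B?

4

Ballots ranking C above B: 4.
Ballots ranking B above C: 5.
So 4 of 9 voters prefer C to B.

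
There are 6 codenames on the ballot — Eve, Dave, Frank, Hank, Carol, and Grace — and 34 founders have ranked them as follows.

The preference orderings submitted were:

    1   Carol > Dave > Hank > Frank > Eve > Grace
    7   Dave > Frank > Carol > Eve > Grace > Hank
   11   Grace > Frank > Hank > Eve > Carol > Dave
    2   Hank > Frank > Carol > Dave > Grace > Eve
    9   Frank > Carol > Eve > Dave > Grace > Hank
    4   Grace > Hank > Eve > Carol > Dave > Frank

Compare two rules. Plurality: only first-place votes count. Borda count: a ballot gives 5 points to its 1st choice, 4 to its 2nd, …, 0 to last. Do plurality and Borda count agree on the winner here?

No

Plurality first-place counts: Eve 0, Dave 7, Frank 9, Hank 2, Carol 1, Grace 15 → Grace.
Borda totals: Eve 76, Dave 65, Frank 127, Hank 62, Carol 87, Grace 93 → Frank.
The two rules disagree: plurality picks Grace, Borda picks Frank.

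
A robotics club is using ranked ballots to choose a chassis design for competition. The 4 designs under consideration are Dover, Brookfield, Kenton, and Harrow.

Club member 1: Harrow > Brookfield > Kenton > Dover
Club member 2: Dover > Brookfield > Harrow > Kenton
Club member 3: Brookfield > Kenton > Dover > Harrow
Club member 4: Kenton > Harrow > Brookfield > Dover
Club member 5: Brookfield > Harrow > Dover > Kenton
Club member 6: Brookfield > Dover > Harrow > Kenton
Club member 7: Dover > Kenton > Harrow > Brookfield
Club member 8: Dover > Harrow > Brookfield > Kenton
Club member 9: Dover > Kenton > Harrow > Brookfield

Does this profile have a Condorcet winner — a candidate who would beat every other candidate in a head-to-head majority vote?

Head-to-head results (9 voters total):
Dover vs Brookfield: Brookfield wins 5–4.
Dover vs Kenton: Dover wins 6–3.
Dover vs Harrow: Dover wins 6–3.
Brookfield vs Kenton: Brookfield wins 6–3.
Brookfield vs Harrow: Harrow wins 5–4.
Kenton vs Harrow: Harrow wins 5–4.
No candidate beats all others: Dover beats Harrow beats Brookfield beats Dover, a majority cycle.

No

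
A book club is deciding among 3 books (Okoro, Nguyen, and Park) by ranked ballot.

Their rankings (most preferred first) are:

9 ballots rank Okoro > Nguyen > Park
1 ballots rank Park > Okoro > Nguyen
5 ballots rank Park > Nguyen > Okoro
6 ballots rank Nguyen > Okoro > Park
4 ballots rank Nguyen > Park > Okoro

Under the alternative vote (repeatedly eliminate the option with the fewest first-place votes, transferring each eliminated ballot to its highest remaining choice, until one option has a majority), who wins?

Round 1: Nguyen 10, Okoro 9, Park 6. Park has the fewest and is eliminated.
Round 2: Nguyen 15, Okoro 10. Nguyen has a majority.

Nguyen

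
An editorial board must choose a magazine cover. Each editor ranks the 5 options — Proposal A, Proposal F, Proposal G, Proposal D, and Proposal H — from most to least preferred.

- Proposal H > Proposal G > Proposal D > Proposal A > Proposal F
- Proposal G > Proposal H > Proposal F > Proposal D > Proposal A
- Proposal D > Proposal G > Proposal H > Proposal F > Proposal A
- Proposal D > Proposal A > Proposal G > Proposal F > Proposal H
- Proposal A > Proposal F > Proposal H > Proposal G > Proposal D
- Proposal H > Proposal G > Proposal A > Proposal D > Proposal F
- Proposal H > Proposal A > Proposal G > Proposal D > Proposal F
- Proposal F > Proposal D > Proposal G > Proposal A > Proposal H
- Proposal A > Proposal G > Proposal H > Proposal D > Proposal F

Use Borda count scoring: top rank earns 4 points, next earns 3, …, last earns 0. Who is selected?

Proposal G

Borda scores:
  Proposal A: 1 + 0 + 0 + 3 + 4 + 2 + 3 + 1 + 4 = 18
  Proposal F: 0 + 2 + 1 + 1 + 3 + 0 + 0 + 4 + 0 = 11
  Proposal G: 3 + 4 + 3 + 2 + 1 + 3 + 2 + 2 + 3 = 23
  Proposal D: 2 + 1 + 4 + 4 + 0 + 1 + 1 + 3 + 1 = 17
  Proposal H: 4 + 3 + 2 + 0 + 2 + 4 + 4 + 0 + 2 = 21
Proposal G has the highest total.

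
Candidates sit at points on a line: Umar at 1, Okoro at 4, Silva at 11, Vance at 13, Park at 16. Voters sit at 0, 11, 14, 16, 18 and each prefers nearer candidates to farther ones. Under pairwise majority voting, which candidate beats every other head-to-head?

With single-peaked preferences on a line, the Condorcet winner is the candidate closest to the median voter.
The median voter (position 14) is closest to Vance at 13.
Check: Vance vs Silva — voters closer to Vance: 3 of 5.

Vance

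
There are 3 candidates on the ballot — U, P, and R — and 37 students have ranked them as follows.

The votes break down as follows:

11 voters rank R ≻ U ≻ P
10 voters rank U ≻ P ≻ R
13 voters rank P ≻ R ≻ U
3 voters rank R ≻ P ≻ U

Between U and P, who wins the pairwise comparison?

U

Ballots ranking U above P: 11+10 = 21.
Ballots ranking P above U: 13+3 = 16.
U wins the head-to-head, 21–16.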